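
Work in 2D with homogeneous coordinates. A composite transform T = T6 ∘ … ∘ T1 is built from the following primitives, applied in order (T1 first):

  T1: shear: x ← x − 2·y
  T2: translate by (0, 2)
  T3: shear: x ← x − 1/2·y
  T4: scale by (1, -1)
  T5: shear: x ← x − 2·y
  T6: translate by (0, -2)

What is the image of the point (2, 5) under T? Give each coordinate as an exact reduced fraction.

T(p) = (5/2, -9)

T1 shear: x ← x − 2·y: (2, 5) → (-8, 5)
T2 translate by (0, 2): (-8, 5) → (-8, 7)
T3 shear: x ← x − 1/2·y: (-8, 7) → (-23/2, 7)
T4 scale by (1, -1): (-23/2, 7) → (-23/2, -7)
T5 shear: x ← x − 2·y: (-23/2, -7) → (5/2, -7)
T6 translate by (0, -2): (5/2, -7) → (5/2, -9)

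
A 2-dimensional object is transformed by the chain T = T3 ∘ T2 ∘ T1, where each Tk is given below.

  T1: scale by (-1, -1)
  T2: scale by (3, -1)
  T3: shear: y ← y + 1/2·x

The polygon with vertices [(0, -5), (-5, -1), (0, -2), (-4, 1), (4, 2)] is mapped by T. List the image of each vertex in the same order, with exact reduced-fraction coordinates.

image vertices: (0, -5), (15, 13/2), (0, -2), (12, 7), (-12, -4)

T1 scale by (-1, -1): (0, -5) → (0, 5); (-5, -1) → (5, 1); (0, -2) → (0, 2); (-4, 1) → (4, -1); (4, 2) → (-4, -2)
T2 scale by (3, -1): (0, 5) → (0, -5); (5, 1) → (15, -1); (0, 2) → (0, -2); (4, -1) → (12, 1); (-4, -2) → (-12, 2)
T3 shear: y ← y + 1/2·x: (0, -5) → (0, -5); (15, -1) → (15, 13/2); (0, -2) → (0, -2); (12, 1) → (12, 7); (-12, 2) → (-12, -4)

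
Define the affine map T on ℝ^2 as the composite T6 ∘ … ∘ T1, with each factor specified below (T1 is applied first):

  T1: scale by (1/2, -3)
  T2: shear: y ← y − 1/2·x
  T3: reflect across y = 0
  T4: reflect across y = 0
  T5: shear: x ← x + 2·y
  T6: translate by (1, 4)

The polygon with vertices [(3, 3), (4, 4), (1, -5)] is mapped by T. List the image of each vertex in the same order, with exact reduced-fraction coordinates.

image vertices: (-17, -23/4), (-23, -9), (31, 75/4)

T1 scale by (1/2, -3): (3, 3) → (3/2, -9); (4, 4) → (2, -12); (1, -5) → (1/2, 15)
T2 shear: y ← y − 1/2·x: (3/2, -9) → (3/2, -39/4); (2, -12) → (2, -13); (1/2, 15) → (1/2, 59/4)
T3 reflect across y = 0: (3/2, -39/4) → (3/2, 39/4); (2, -13) → (2, 13); (1/2, 59/4) → (1/2, -59/4)
T4 reflect across y = 0: (3/2, 39/4) → (3/2, -39/4); (2, 13) → (2, -13); (1/2, -59/4) → (1/2, 59/4)
T5 shear: x ← x + 2·y: (3/2, -39/4) → (-18, -39/4); (2, -13) → (-24, -13); (1/2, 59/4) → (30, 59/4)
T6 translate by (1, 4): (-18, -39/4) → (-17, -23/4); (-24, -13) → (-23, -9); (30, 59/4) → (31, 75/4)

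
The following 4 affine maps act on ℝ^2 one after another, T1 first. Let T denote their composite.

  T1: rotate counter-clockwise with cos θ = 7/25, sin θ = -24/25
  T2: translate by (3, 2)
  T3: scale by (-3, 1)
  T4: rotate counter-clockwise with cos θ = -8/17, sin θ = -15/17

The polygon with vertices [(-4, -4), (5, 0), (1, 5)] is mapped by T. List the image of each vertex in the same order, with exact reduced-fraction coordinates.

T1 rotate counter-clockwise with cos θ = 7/25, sin θ = -24/25: (-4, -4) → (-124/25, 68/25); (5, 0) → (7/5, -24/5); (1, 5) → (127/25, 11/25)
T2 translate by (3, 2): (-124/25, 68/25) → (-49/25, 118/25); (7/5, -24/5) → (22/5, -14/5); (127/25, 11/25) → (202/25, 61/25)
T3 scale by (-3, 1): (-49/25, 118/25) → (147/25, 118/25); (22/5, -14/5) → (-66/5, -14/5); (202/25, 61/25) → (-606/25, 61/25)
T4 rotate counter-clockwise with cos θ = -8/17, sin θ = -15/17: (147/25, 118/25) → (594/425, -3149/425); (-66/5, -14/5) → (318/85, 1102/85); (-606/25, 61/25) → (339/25, 506/25)

image vertices: (594/425, -3149/425), (318/85, 1102/85), (339/25, 506/25)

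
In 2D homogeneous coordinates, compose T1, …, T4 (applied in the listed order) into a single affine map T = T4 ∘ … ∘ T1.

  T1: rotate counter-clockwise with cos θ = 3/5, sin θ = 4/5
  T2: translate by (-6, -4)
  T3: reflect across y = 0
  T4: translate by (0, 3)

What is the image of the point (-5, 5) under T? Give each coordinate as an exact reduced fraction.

T1 rotate counter-clockwise with cos θ = 3/5, sin θ = 4/5: (-5, 5) → (-7, -1)
T2 translate by (-6, -4): (-7, -1) → (-13, -5)
T3 reflect across y = 0: (-13, -5) → (-13, 5)
T4 translate by (0, 3): (-13, 5) → (-13, 8)

T(p) = (-13, 8)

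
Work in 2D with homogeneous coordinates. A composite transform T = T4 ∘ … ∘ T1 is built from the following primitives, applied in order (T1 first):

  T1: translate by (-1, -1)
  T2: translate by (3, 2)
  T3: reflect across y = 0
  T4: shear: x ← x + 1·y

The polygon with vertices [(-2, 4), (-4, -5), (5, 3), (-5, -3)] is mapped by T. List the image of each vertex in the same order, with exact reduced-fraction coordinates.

image vertices: (-5, -5), (2, 4), (3, -4), (-1, 2)

T1 translate by (-1, -1): (-2, 4) → (-3, 3); (-4, -5) → (-5, -6); (5, 3) → (4, 2); (-5, -3) → (-6, -4)
T2 translate by (3, 2): (-3, 3) → (0, 5); (-5, -6) → (-2, -4); (4, 2) → (7, 4); (-6, -4) → (-3, -2)
T3 reflect across y = 0: (0, 5) → (0, -5); (-2, -4) → (-2, 4); (7, 4) → (7, -4); (-3, -2) → (-3, 2)
T4 shear: x ← x + 1·y: (0, -5) → (-5, -5); (-2, 4) → (2, 4); (7, -4) → (3, -4); (-3, 2) → (-1, 2)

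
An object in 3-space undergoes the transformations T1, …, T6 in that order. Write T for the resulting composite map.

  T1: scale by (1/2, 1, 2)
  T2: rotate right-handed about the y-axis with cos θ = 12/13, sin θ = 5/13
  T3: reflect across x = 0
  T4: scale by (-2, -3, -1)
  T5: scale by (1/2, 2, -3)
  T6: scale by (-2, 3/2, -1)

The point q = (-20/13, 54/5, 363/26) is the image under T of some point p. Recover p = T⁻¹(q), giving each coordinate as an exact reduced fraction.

p = (5, -6/5, -2)

T1 = [1/2 0 0 0; 0 1 0 0; 0 0 2 0; 0 0 0 1]
T2·T1 = [6/13 0 10/13 0; 0 1 0 0; -5/26 0 24/13 0; 0 0 0 1]
T3·…·T1 = [-6/13 0 -10/13 0; 0 1 0 0; -5/26 0 24/13 0; 0 0 0 1]
T4·…·T1 = [12/13 0 20/13 0; 0 -3 0 0; 5/26 0 -24/13 0; 0 0 0 1]
T5·…·T1 = [6/13 0 10/13 0; 0 -6 0 0; -15/26 0 72/13 0; 0 0 0 1]
T6·…·T1 = [-12/13 0 -20/13 0; 0 -9 0 0; 15/26 0 -72/13 0; 0 0 0 1]
det M = -54; M⁻¹ = [-12/13 0 10/39 0; 0 -1/9 0 0; -5/52 0 -2/13 0; 0 0 0 1]
M⁻¹ · (-20/13, 54/5, 363/26)ᵀ = (5, -6/5, -2)ᵀ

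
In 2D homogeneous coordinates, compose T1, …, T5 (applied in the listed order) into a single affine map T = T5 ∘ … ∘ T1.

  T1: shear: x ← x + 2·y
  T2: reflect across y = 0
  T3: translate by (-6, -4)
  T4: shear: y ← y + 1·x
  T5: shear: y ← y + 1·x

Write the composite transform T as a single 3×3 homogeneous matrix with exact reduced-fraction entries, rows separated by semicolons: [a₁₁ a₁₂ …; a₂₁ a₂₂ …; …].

T = [1 2 -6; 2 3 -16; 0 0 1]

T1 = [1 2 0; 0 1 0; 0 0 1]
T2·T1 = [1 2 0; 0 -1 0; 0 0 1]
T3·…·T1 = [1 2 -6; 0 -1 -4; 0 0 1]
T4·…·T1 = [1 2 -6; 1 1 -10; 0 0 1]
T5·…·T1 = [1 2 -6; 2 3 -16; 0 0 1]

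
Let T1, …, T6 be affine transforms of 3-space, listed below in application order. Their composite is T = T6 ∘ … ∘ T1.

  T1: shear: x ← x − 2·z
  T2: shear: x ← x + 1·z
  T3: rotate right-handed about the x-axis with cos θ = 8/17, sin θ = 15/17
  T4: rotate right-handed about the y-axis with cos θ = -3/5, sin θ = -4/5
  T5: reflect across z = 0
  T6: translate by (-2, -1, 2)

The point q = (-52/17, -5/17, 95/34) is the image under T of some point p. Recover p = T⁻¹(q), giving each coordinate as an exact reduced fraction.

p = (0, 3/2, 0)

T1 = [1 0 -2 0; 0 1 0 0; 0 0 1 0; 0 0 0 1]
T2·T1 = [1 0 -1 0; 0 1 0 0; 0 0 1 0; 0 0 0 1]
T3·…·T1 = [1 0 -1 0; 0 8/17 -15/17 0; 0 15/17 8/17 0; 0 0 0 1]
T4·…·T1 = [-3/5 -12/17 19/85 0; 0 8/17 -15/17 0; 4/5 -9/17 -92/85 0; 0 0 0 1]
T5·…·T1 = [-3/5 -12/17 19/85 0; 0 8/17 -15/17 0; -4/5 9/17 92/85 0; 0 0 0 1]
T6·…·T1 = [-3/5 -12/17 19/85 -2; 0 8/17 -15/17 -1; -4/5 9/17 92/85 2; 0 0 0 1]
det M = -1; M⁻¹ = [-83/85 -15/17 -44/85 -9/5; -12/17 8/17 9/17 -2; -32/85 -15/17 24/85 -11/5; 0 0 0 1]
M⁻¹ · (-52/17, -5/17, 95/34)ᵀ = (0, 3/2, 0)ᵀ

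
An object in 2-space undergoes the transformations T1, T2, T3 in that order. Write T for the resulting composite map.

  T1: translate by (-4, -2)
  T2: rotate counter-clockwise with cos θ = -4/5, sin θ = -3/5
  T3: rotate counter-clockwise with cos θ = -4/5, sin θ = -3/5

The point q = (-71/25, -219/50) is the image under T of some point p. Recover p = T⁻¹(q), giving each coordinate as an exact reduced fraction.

p = (-1, 7/2)

T1 = [1 0 -4; 0 1 -2; 0 0 1]
T2·T1 = [-4/5 3/5 2; -3/5 -4/5 4; 0 0 1]
T3·…·T1 = [7/25 -24/25 4/5; 24/25 7/25 -22/5; 0 0 1]
det M = 1; M⁻¹ = [7/25 24/25 4; -24/25 7/25 2; 0 0 1]
M⁻¹ · (-71/25, -219/50)ᵀ = (-1, 7/2)ᵀ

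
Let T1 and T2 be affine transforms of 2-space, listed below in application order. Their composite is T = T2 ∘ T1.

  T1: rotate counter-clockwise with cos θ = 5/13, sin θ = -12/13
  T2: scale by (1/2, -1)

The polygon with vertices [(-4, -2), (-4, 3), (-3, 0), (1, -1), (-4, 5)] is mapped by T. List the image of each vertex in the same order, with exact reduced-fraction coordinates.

image vertices: (-22/13, -38/13), (8/13, -63/13), (-15/26, -36/13), (-7/26, 17/13), (20/13, -73/13)

T1 rotate counter-clockwise with cos θ = 5/13, sin θ = -12/13: (-4, -2) → (-44/13, 38/13); (-4, 3) → (16/13, 63/13); (-3, 0) → (-15/13, 36/13); (1, -1) → (-7/13, -17/13); (-4, 5) → (40/13, 73/13)
T2 scale by (1/2, -1): (-44/13, 38/13) → (-22/13, -38/13); (16/13, 63/13) → (8/13, -63/13); (-15/13, 36/13) → (-15/26, -36/13); (-7/13, -17/13) → (-7/26, 17/13); (40/13, 73/13) → (20/13, -73/13)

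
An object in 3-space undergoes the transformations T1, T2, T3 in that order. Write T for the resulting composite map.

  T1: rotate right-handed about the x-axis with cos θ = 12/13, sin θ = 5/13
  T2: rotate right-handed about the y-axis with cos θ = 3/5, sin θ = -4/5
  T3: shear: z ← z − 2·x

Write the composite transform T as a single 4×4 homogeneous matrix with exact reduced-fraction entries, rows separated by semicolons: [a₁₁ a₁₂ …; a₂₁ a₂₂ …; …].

T1 = [1 0 0 0; 0 12/13 -5/13 0; 0 5/13 12/13 0; 0 0 0 1]
T2·T1 = [3/5 -4/13 -48/65 0; 0 12/13 -5/13 0; 4/5 3/13 36/65 0; 0 0 0 1]
T3·…·T1 = [3/5 -4/13 -48/65 0; 0 12/13 -5/13 0; -2/5 11/13 132/65 0; 0 0 0 1]

T = [3/5 -4/13 -48/65 0; 0 12/13 -5/13 0; -2/5 11/13 132/65 0; 0 0 0 1]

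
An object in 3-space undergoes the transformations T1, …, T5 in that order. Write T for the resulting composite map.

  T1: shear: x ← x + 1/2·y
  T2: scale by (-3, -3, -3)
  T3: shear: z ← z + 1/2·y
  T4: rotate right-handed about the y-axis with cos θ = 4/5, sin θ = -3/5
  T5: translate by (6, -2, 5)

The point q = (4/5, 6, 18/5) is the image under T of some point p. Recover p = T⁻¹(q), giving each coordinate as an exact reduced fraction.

p = (3, -8/3, 2/3)

T1 = [1 1/2 0 0; 0 1 0 0; 0 0 1 0; 0 0 0 1]
T2·T1 = [-3 -3/2 0 0; 0 -3 0 0; 0 0 -3 0; 0 0 0 1]
T3·…·T1 = [-3 -3/2 0 0; 0 -3 0 0; 0 -3/2 -3 0; 0 0 0 1]
T4·…·T1 = [-12/5 -3/10 9/5 0; 0 -3 0 0; -9/5 -21/10 -12/5 0; 0 0 0 1]
T5·…·T1 = [-12/5 -3/10 9/5 6; 0 -3 0 -2; -9/5 -21/10 -12/5 5; 0 0 0 1]
det M = -27; M⁻¹ = [-4/15 1/6 -1/5 44/15; 0 -1/3 0 -2/3; 1/5 1/6 -4/15 7/15; 0 0 0 1]
M⁻¹ · (4/5, 6, 18/5)ᵀ = (3, -8/3, 2/3)ᵀ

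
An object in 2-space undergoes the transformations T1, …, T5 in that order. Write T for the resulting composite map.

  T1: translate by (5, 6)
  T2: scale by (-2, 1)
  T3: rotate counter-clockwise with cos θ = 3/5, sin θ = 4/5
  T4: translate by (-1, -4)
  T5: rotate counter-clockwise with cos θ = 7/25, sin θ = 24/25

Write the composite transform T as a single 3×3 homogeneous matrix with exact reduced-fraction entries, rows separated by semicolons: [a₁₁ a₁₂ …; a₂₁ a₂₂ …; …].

T = [6/5 -4/5 119/25; -8/5 -3/5 -342/25; 0 0 1]

T1 = [1 0 5; 0 1 6; 0 0 1]
T2·T1 = [-2 0 -10; 0 1 6; 0 0 1]
T3·…·T1 = [-6/5 -4/5 -54/5; -8/5 3/5 -22/5; 0 0 1]
T4·…·T1 = [-6/5 -4/5 -59/5; -8/5 3/5 -42/5; 0 0 1]
T5·…·T1 = [6/5 -4/5 119/25; -8/5 -3/5 -342/25; 0 0 1]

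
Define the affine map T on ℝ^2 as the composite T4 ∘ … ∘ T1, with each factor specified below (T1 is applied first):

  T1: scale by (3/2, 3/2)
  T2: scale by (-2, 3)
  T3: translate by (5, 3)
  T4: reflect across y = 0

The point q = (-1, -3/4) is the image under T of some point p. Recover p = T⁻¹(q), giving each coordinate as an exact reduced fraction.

p = (2, -1/2)

T1 = [3/2 0 0; 0 3/2 0; 0 0 1]
T2·T1 = [-3 0 0; 0 9/2 0; 0 0 1]
T3·…·T1 = [-3 0 5; 0 9/2 3; 0 0 1]
T4·…·T1 = [-3 0 5; 0 -9/2 -3; 0 0 1]
det M = 27/2; M⁻¹ = [-1/3 0 5/3; 0 -2/9 -2/3; 0 0 1]
M⁻¹ · (-1, -3/4)ᵀ = (2, -1/2)ᵀ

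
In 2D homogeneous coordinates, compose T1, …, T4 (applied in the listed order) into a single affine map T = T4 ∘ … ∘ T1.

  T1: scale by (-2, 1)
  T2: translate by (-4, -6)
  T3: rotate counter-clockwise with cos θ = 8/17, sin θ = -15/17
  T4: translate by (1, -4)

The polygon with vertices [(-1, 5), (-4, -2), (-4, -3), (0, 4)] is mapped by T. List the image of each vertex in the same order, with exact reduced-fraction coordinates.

image vertices: (-14/17, -46/17), (-71/17, -192/17), (-86/17, -200/17), (-45/17, -24/17)

T1 scale by (-2, 1): (-1, 5) → (2, 5); (-4, -2) → (8, -2); (-4, -3) → (8, -3); (0, 4) → (0, 4)
T2 translate by (-4, -6): (2, 5) → (-2, -1); (8, -2) → (4, -8); (8, -3) → (4, -9); (0, 4) → (-4, -2)
T3 rotate counter-clockwise with cos θ = 8/17, sin θ = -15/17: (-2, -1) → (-31/17, 22/17); (4, -8) → (-88/17, -124/17); (4, -9) → (-103/17, -132/17); (-4, -2) → (-62/17, 44/17)
T4 translate by (1, -4): (-31/17, 22/17) → (-14/17, -46/17); (-88/17, -124/17) → (-71/17, -192/17); (-103/17, -132/17) → (-86/17, -200/17); (-62/17, 44/17) → (-45/17, -24/17)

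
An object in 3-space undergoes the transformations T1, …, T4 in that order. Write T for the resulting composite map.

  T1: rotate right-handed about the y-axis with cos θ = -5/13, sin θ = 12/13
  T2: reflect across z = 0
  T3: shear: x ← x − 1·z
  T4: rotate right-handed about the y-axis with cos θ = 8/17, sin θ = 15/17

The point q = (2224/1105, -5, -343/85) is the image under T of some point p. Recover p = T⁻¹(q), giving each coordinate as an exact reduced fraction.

p = (-9/5, -5, 4)

T1 = [-5/13 0 12/13 0; 0 1 0 0; -12/13 0 -5/13 0; 0 0 0 1]
T2·T1 = [-5/13 0 12/13 0; 0 1 0 0; 12/13 0 5/13 0; 0 0 0 1]
T3·…·T1 = [-17/13 0 7/13 0; 0 1 0 0; 12/13 0 5/13 0; 0 0 0 1]
T4·…·T1 = [44/221 0 131/221 0; 0 1 0 0; 27/17 0 -5/17 0; 0 0 0 1]
det M = -1; M⁻¹ = [5/17 0 131/221 0; 0 1 0 0; 27/17 0 -44/221 0; 0 0 0 1]
M⁻¹ · (2224/1105, -5, -343/85)ᵀ = (-9/5, -5, 4)ᵀ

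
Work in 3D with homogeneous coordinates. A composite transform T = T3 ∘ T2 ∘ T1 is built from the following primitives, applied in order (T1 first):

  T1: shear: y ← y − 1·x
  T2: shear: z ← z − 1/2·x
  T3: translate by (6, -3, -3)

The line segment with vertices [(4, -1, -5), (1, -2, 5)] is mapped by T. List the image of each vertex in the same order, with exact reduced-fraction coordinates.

T1 shear: y ← y − 1·x: (4, -1, -5) → (4, -5, -5); (1, -2, 5) → (1, -3, 5)
T2 shear: z ← z − 1/2·x: (4, -5, -5) → (4, -5, -7); (1, -3, 5) → (1, -3, 9/2)
T3 translate by (6, -3, -3): (4, -5, -7) → (10, -8, -10); (1, -3, 9/2) → (7, -6, 3/2)

image vertices: (10, -8, -10), (7, -6, 3/2)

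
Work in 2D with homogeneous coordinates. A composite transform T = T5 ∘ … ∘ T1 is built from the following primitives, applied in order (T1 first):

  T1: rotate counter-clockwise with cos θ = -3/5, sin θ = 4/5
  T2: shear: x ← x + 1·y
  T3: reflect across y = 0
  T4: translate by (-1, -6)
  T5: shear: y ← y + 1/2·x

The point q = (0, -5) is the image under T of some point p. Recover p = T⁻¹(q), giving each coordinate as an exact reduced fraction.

T1 = [-3/5 -4/5 0; 4/5 -3/5 0; 0 0 1]
T2·T1 = [1/5 -7/5 0; 4/5 -3/5 0; 0 0 1]
T3·…·T1 = [1/5 -7/5 0; -4/5 3/5 0; 0 0 1]
T4·…·T1 = [1/5 -7/5 -1; -4/5 3/5 -6; 0 0 1]
T5·…·T1 = [1/5 -7/5 -1; -7/10 -1/10 -13/2; 0 0 1]
det M = -1; M⁻¹ = [1/10 -7/5 -9; -7/10 -1/5 -2; 0 0 1]
M⁻¹ · (0, -5)ᵀ = (-2, -1)ᵀ

p = (-2, -1)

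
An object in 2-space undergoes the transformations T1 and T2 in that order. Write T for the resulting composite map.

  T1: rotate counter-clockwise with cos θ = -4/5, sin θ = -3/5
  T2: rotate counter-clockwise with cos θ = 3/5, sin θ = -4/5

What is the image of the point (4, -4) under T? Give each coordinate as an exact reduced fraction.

T1 rotate counter-clockwise with cos θ = -4/5, sin θ = -3/5: (4, -4) → (-28/5, 4/5)
T2 rotate counter-clockwise with cos θ = 3/5, sin θ = -4/5: (-28/5, 4/5) → (-68/25, 124/25)

T(p) = (-68/25, 124/25)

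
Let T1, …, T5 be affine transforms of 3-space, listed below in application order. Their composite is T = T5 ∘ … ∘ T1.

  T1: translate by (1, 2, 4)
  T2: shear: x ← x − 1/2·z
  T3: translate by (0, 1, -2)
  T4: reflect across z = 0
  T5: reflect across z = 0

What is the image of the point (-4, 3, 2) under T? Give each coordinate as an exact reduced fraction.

T(p) = (-6, 6, 4)

T1 translate by (1, 2, 4): (-4, 3, 2) → (-3, 5, 6)
T2 shear: x ← x − 1/2·z: (-3, 5, 6) → (-6, 5, 6)
T3 translate by (0, 1, -2): (-6, 5, 6) → (-6, 6, 4)
T4 reflect across z = 0: (-6, 6, 4) → (-6, 6, -4)
T5 reflect across z = 0: (-6, 6, -4) → (-6, 6, 4)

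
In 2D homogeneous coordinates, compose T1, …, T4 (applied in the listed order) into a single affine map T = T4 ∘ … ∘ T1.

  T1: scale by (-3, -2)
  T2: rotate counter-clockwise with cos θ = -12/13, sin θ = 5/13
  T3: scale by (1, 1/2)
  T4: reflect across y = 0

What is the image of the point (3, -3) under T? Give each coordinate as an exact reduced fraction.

T(p) = (6, 9/2)

T1 scale by (-3, -2): (3, -3) → (-9, 6)
T2 rotate counter-clockwise with cos θ = -12/13, sin θ = 5/13: (-9, 6) → (6, -9)
T3 scale by (1, 1/2): (6, -9) → (6, -9/2)
T4 reflect across y = 0: (6, -9/2) → (6, 9/2)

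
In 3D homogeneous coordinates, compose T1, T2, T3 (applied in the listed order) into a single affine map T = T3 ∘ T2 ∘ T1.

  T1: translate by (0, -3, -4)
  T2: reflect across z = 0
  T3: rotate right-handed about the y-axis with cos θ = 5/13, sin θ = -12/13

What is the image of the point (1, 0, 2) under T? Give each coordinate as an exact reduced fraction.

T1 translate by (0, -3, -4): (1, 0, 2) → (1, -3, -2)
T2 reflect across z = 0: (1, -3, -2) → (1, -3, 2)
T3 rotate right-handed about the y-axis with cos θ = 5/13, sin θ = -12/13: (1, -3, 2) → (-19/13, -3, 22/13)

T(p) = (-19/13, -3, 22/13)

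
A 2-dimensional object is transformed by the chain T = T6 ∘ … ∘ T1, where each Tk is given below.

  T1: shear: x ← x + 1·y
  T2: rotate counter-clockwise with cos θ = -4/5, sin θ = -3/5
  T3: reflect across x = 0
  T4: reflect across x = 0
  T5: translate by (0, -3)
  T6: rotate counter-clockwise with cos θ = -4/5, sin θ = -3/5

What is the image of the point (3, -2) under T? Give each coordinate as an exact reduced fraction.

T(p) = (2/5, 14/5)

T1 shear: x ← x + 1·y: (3, -2) → (1, -2)
T2 rotate counter-clockwise with cos θ = -4/5, sin θ = -3/5: (1, -2) → (-2, 1)
T3 reflect across x = 0: (-2, 1) → (2, 1)
T4 reflect across x = 0: (2, 1) → (-2, 1)
T5 translate by (0, -3): (-2, 1) → (-2, -2)
T6 rotate counter-clockwise with cos θ = -4/5, sin θ = -3/5: (-2, -2) → (2/5, 14/5)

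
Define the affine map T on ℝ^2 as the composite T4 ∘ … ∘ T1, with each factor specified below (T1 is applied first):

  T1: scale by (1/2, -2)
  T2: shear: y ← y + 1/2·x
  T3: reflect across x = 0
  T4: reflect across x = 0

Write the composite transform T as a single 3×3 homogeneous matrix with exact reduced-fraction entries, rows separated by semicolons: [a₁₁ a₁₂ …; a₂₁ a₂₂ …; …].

T1 = [1/2 0 0; 0 -2 0; 0 0 1]
T2·T1 = [1/2 0 0; 1/4 -2 0; 0 0 1]
T3·…·T1 = [-1/2 0 0; 1/4 -2 0; 0 0 1]
T4·…·T1 = [1/2 0 0; 1/4 -2 0; 0 0 1]

T = [1/2 0 0; 1/4 -2 0; 0 0 1]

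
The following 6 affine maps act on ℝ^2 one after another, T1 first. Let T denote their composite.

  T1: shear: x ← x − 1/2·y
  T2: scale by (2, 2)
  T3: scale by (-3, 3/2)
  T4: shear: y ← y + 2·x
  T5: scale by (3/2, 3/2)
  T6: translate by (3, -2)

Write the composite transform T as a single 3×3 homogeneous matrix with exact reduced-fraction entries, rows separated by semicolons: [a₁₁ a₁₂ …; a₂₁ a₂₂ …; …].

T1 = [1 -1/2 0; 0 1 0; 0 0 1]
T2·T1 = [2 -1 0; 0 2 0; 0 0 1]
T3·…·T1 = [-6 3 0; 0 3 0; 0 0 1]
T4·…·T1 = [-6 3 0; -12 9 0; 0 0 1]
T5·…·T1 = [-9 9/2 0; -18 27/2 0; 0 0 1]
T6·…·T1 = [-9 9/2 3; -18 27/2 -2; 0 0 1]

T = [-9 9/2 3; -18 27/2 -2; 0 0 1]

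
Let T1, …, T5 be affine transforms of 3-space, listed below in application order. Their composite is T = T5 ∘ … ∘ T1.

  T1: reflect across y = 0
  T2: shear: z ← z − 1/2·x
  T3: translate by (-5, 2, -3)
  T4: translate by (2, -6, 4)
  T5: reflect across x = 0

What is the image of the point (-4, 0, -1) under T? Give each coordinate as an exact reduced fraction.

T1 reflect across y = 0: (-4, 0, -1) → (-4, 0, -1)
T2 shear: z ← z − 1/2·x: (-4, 0, -1) → (-4, 0, 1)
T3 translate by (-5, 2, -3): (-4, 0, 1) → (-9, 2, -2)
T4 translate by (2, -6, 4): (-9, 2, -2) → (-7, -4, 2)
T5 reflect across x = 0: (-7, -4, 2) → (7, -4, 2)

T(p) = (7, -4, 2)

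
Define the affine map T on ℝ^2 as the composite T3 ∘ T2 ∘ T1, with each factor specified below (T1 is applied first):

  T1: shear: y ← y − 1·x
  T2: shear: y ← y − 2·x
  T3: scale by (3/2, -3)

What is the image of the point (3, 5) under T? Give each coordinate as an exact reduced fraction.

T(p) = (9/2, 12)

T1 shear: y ← y − 1·x: (3, 5) → (3, 2)
T2 shear: y ← y − 2·x: (3, 2) → (3, -4)
T3 scale by (3/2, -3): (3, -4) → (9/2, 12)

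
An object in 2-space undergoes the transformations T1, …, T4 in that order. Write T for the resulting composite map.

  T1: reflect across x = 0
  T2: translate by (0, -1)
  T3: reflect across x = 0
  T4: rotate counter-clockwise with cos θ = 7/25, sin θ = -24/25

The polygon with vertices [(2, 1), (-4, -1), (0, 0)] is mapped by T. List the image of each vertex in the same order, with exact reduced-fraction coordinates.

image vertices: (14/25, -48/25), (-76/25, 82/25), (-24/25, -7/25)

T1 reflect across x = 0: (2, 1) → (-2, 1); (-4, -1) → (4, -1); (0, 0) → (0, 0)
T2 translate by (0, -1): (-2, 1) → (-2, 0); (4, -1) → (4, -2); (0, 0) → (0, -1)
T3 reflect across x = 0: (-2, 0) → (2, 0); (4, -2) → (-4, -2); (0, -1) → (0, -1)
T4 rotate counter-clockwise with cos θ = 7/25, sin θ = -24/25: (2, 0) → (14/25, -48/25); (-4, -2) → (-76/25, 82/25); (0, -1) → (-24/25, -7/25)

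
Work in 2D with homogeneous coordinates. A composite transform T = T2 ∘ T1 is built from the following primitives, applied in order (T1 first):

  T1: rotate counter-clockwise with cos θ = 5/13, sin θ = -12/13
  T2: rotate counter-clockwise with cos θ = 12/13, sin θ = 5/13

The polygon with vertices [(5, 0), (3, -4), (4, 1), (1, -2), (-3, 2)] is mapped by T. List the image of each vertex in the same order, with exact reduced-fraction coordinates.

image vertices: (600/169, -595/169), (-116/169, -837/169), (599/169, -356/169), (-118/169, -359/169), (-122/169, 597/169)

T1 rotate counter-clockwise with cos θ = 5/13, sin θ = -12/13: (5, 0) → (25/13, -60/13); (3, -4) → (-33/13, -56/13); (4, 1) → (32/13, -43/13); (1, -2) → (-19/13, -22/13); (-3, 2) → (9/13, 46/13)
T2 rotate counter-clockwise with cos θ = 12/13, sin θ = 5/13: (25/13, -60/13) → (600/169, -595/169); (-33/13, -56/13) → (-116/169, -837/169); (32/13, -43/13) → (599/169, -356/169); (-19/13, -22/13) → (-118/169, -359/169); (9/13, 46/13) → (-122/169, 597/169)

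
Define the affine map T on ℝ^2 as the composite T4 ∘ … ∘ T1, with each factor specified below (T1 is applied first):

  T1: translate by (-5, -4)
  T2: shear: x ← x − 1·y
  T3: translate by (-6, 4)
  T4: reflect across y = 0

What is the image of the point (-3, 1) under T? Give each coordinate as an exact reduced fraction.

T1 translate by (-5, -4): (-3, 1) → (-8, -3)
T2 shear: x ← x − 1·y: (-8, -3) → (-5, -3)
T3 translate by (-6, 4): (-5, -3) → (-11, 1)
T4 reflect across y = 0: (-11, 1) → (-11, -1)

T(p) = (-11, -1)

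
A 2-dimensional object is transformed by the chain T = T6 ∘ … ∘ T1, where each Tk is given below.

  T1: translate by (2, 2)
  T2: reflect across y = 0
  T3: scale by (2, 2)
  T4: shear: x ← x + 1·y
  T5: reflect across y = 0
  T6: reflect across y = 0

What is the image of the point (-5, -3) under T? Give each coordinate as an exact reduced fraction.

T(p) = (-4, 2)

T1 translate by (2, 2): (-5, -3) → (-3, -1)
T2 reflect across y = 0: (-3, -1) → (-3, 1)
T3 scale by (2, 2): (-3, 1) → (-6, 2)
T4 shear: x ← x + 1·y: (-6, 2) → (-4, 2)
T5 reflect across y = 0: (-4, 2) → (-4, -2)
T6 reflect across y = 0: (-4, -2) → (-4, 2)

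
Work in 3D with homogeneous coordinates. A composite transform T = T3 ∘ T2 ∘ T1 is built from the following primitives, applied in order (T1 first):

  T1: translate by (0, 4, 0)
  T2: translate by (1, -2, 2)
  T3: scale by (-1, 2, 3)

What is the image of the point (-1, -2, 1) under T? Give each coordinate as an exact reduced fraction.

T1 translate by (0, 4, 0): (-1, -2, 1) → (-1, 2, 1)
T2 translate by (1, -2, 2): (-1, 2, 1) → (0, 0, 3)
T3 scale by (-1, 2, 3): (0, 0, 3) → (0, 0, 9)

T(p) = (0, 0, 9)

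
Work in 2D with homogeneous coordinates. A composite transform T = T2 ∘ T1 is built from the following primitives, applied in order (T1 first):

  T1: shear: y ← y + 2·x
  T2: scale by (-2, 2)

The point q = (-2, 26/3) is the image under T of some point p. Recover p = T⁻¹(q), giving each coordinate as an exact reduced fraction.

T1 = [1 0 0; 2 1 0; 0 0 1]
T2·T1 = [-2 0 0; 4 2 0; 0 0 1]
det M = -4; M⁻¹ = [-1/2 0 0; 1 1/2 0; 0 0 1]
M⁻¹ · (-2, 26/3)ᵀ = (1, 7/3)ᵀ

p = (1, 7/3)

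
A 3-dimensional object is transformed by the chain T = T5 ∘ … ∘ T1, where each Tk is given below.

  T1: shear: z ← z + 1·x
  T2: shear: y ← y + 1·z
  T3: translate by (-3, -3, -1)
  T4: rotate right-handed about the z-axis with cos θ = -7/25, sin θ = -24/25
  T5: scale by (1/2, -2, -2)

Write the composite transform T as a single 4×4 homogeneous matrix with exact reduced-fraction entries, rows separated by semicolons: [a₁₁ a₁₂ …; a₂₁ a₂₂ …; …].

T1 = [1 0 0 0; 0 1 0 0; 1 0 1 0; 0 0 0 1]
T2·T1 = [1 0 0 0; 1 1 1 0; 1 0 1 0; 0 0 0 1]
T3·…·T1 = [1 0 0 -3; 1 1 1 -3; 1 0 1 -1; 0 0 0 1]
T4·…·T1 = [17/25 24/25 24/25 -51/25; -31/25 -7/25 -7/25 93/25; 1 0 1 -1; 0 0 0 1]
T5·…·T1 = [17/50 12/25 12/25 -51/50; 62/25 14/25 14/25 -186/25; -2 0 -2 2; 0 0 0 1]

T = [17/50 12/25 12/25 -51/50; 62/25 14/25 14/25 -186/25; -2 0 -2 2; 0 0 0 1]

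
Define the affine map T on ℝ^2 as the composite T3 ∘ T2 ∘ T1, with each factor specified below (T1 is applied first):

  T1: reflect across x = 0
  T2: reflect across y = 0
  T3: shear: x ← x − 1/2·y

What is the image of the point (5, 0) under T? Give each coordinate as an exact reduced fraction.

T1 reflect across x = 0: (5, 0) → (-5, 0)
T2 reflect across y = 0: (-5, 0) → (-5, 0)
T3 shear: x ← x − 1/2·y: (-5, 0) → (-5, 0)

T(p) = (-5, 0)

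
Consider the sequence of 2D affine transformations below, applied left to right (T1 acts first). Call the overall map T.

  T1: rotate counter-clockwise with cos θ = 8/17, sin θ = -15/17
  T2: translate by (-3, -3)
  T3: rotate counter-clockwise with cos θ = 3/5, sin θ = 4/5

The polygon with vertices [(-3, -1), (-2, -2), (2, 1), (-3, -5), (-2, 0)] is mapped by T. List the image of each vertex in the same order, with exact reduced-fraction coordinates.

T1 rotate counter-clockwise with cos θ = 8/17, sin θ = -15/17: (-3, -1) → (-39/17, 37/17); (-2, -2) → (-46/17, 14/17); (2, 1) → (31/17, -22/17); (-3, -5) → (-99/17, 5/17); (-2, 0) → (-16/17, 30/17)
T2 translate by (-3, -3): (-39/17, 37/17) → (-90/17, -14/17); (-46/17, 14/17) → (-97/17, -37/17); (31/17, -22/17) → (-20/17, -73/17); (-99/17, 5/17) → (-150/17, -46/17); (-16/17, 30/17) → (-67/17, -21/17)
T3 rotate counter-clockwise with cos θ = 3/5, sin θ = 4/5: (-90/17, -14/17) → (-214/85, -402/85); (-97/17, -37/17) → (-143/85, -499/85); (-20/17, -73/17) → (232/85, -299/85); (-150/17, -46/17) → (-266/85, -738/85); (-67/17, -21/17) → (-117/85, -331/85)

image vertices: (-214/85, -402/85), (-143/85, -499/85), (232/85, -299/85), (-266/85, -738/85), (-117/85, -331/85)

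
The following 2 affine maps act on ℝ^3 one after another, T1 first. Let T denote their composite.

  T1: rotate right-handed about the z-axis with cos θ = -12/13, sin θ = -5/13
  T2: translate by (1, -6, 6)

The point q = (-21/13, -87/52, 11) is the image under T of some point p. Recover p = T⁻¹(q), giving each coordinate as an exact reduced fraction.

T1 = [-12/13 5/13 0 0; -5/13 -12/13 0 0; 0 0 1 0; 0 0 0 1]
T2·T1 = [-12/13 5/13 0 1; -5/13 -12/13 0 -6; 0 0 1 6; 0 0 0 1]
det M = 1; M⁻¹ = [-12/13 -5/13 0 -18/13; 5/13 -12/13 0 -77/13; 0 0 1 -6; 0 0 0 1]
M⁻¹ · (-21/13, -87/52, 11)ᵀ = (3/4, -5, 5)ᵀ

p = (3/4, -5, 5)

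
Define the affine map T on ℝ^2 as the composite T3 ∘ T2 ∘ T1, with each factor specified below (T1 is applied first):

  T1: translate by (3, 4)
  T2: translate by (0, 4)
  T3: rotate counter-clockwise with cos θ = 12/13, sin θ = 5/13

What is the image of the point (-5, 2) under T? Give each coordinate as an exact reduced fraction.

T1 translate by (3, 4): (-5, 2) → (-2, 6)
T2 translate by (0, 4): (-2, 6) → (-2, 10)
T3 rotate counter-clockwise with cos θ = 12/13, sin θ = 5/13: (-2, 10) → (-74/13, 110/13)

T(p) = (-74/13, 110/13)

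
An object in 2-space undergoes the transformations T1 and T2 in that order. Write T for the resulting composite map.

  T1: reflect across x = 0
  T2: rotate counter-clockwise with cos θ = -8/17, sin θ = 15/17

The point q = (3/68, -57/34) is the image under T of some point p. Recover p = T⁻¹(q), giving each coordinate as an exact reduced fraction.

p = (3/2, 3/4)

T1 = [-1 0 0; 0 1 0; 0 0 1]
T2·T1 = [8/17 -15/17 0; -15/17 -8/17 0; 0 0 1]
det M = -1; M⁻¹ = [8/17 -15/17 0; -15/17 -8/17 0; 0 0 1]
M⁻¹ · (3/68, -57/34)ᵀ = (3/2, 3/4)ᵀ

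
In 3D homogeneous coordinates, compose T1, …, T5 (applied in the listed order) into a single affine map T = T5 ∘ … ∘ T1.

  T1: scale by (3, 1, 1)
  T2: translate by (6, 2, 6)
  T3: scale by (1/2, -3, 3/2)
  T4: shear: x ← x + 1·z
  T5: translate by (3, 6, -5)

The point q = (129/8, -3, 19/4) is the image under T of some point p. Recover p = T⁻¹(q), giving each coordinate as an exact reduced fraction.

p = (1/4, 1, 1/2)

T1 = [3 0 0 0; 0 1 0 0; 0 0 1 0; 0 0 0 1]
T2·T1 = [3 0 0 6; 0 1 0 2; 0 0 1 6; 0 0 0 1]
T3·…·T1 = [3/2 0 0 3; 0 -3 0 -6; 0 0 3/2 9; 0 0 0 1]
T4·…·T1 = [3/2 0 3/2 12; 0 -3 0 -6; 0 0 3/2 9; 0 0 0 1]
T5·…·T1 = [3/2 0 3/2 15; 0 -3 0 0; 0 0 3/2 4; 0 0 0 1]
det M = -27/4; M⁻¹ = [2/3 0 -2/3 -22/3; 0 -1/3 0 0; 0 0 2/3 -8/3; 0 0 0 1]
M⁻¹ · (129/8, -3, 19/4)ᵀ = (1/4, 1, 1/2)ᵀ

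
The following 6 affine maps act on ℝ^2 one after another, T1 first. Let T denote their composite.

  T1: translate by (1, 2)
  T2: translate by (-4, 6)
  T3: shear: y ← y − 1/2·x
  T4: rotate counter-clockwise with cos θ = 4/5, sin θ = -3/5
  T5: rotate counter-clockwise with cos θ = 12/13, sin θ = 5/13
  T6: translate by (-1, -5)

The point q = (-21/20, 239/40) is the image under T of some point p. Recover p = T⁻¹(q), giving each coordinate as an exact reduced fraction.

p = (1/4, 5/4)

T1 = [1 0 1; 0 1 2; 0 0 1]
T2·T1 = [1 0 -3; 0 1 8; 0 0 1]
T3·…·T1 = [1 0 -3; -1/2 1 19/2; 0 0 1]
T4·…·T1 = [1/2 3/5 33/10; -1 4/5 47/5; 0 0 1]
T5·…·T1 = [11/13 16/65 -37/65; -19/26 63/65 1293/130; 0 0 1]
T6·…·T1 = [11/13 16/65 -102/65; -19/26 63/65 643/130; 0 0 1]
det M = 1; M⁻¹ = [63/65 -16/65 178/65; 19/26 11/13 -79/26; 0 0 1]
M⁻¹ · (-21/20, 239/40)ᵀ = (1/4, 5/4)ᵀ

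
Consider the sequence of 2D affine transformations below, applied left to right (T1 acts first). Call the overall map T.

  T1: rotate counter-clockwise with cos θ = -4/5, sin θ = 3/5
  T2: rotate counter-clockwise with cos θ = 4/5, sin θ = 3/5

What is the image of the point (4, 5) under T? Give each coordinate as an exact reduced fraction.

T1 rotate counter-clockwise with cos θ = -4/5, sin θ = 3/5: (4, 5) → (-31/5, -8/5)
T2 rotate counter-clockwise with cos θ = 4/5, sin θ = 3/5: (-31/5, -8/5) → (-4, -5)

T(p) = (-4, -5)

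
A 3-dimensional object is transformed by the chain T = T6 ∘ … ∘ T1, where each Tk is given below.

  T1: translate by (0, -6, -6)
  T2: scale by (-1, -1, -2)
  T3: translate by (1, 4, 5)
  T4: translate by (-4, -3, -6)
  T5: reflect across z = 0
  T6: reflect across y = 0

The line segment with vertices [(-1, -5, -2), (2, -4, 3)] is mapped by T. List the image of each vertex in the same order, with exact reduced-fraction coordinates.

image vertices: (-2, -12, -15), (-5, -11, -5)

T1 translate by (0, -6, -6): (-1, -5, -2) → (-1, -11, -8); (2, -4, 3) → (2, -10, -3)
T2 scale by (-1, -1, -2): (-1, -11, -8) → (1, 11, 16); (2, -10, -3) → (-2, 10, 6)
T3 translate by (1, 4, 5): (1, 11, 16) → (2, 15, 21); (-2, 10, 6) → (-1, 14, 11)
T4 translate by (-4, -3, -6): (2, 15, 21) → (-2, 12, 15); (-1, 14, 11) → (-5, 11, 5)
T5 reflect across z = 0: (-2, 12, 15) → (-2, 12, -15); (-5, 11, 5) → (-5, 11, -5)
T6 reflect across y = 0: (-2, 12, -15) → (-2, -12, -15); (-5, 11, -5) → (-5, -11, -5)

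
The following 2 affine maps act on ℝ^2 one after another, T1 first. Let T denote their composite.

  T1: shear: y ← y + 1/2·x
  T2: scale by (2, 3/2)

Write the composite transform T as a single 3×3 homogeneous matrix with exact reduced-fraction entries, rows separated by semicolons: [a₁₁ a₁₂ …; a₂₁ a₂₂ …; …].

T1 = [1 0 0; 1/2 1 0; 0 0 1]
T2·T1 = [2 0 0; 3/4 3/2 0; 0 0 1]

T = [2 0 0; 3/4 3/2 0; 0 0 1]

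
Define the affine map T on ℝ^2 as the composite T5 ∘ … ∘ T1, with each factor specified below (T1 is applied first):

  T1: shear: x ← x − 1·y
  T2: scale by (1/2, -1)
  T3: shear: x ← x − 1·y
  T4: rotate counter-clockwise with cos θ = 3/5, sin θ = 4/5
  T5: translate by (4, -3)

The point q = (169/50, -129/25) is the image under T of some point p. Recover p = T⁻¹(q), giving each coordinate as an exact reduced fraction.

T1 = [1 -1 0; 0 1 0; 0 0 1]
T2·T1 = [1/2 -1/2 0; 0 -1 0; 0 0 1]
T3·…·T1 = [1/2 1/2 0; 0 -1 0; 0 0 1]
T4·…·T1 = [3/10 11/10 0; 2/5 -1/5 0; 0 0 1]
T5·…·T1 = [3/10 11/10 4; 2/5 -1/5 -3; 0 0 1]
det M = -1/2; M⁻¹ = [2/5 11/5 5; 4/5 -3/5 -5; 0 0 1]
M⁻¹ · (169/50, -129/25)ᵀ = (-5, 4/5)ᵀ

p = (-5, 4/5)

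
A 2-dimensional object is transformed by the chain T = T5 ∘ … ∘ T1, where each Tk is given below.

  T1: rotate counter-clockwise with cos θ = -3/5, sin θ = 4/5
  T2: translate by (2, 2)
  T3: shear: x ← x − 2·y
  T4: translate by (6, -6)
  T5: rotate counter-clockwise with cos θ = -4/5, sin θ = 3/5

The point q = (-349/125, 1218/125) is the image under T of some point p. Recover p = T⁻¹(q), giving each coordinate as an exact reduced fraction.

p = (-8/5, 7/5)

T1 = [-3/5 -4/5 0; 4/5 -3/5 0; 0 0 1]
T2·T1 = [-3/5 -4/5 2; 4/5 -3/5 2; 0 0 1]
T3·…·T1 = [-11/5 2/5 -2; 4/5 -3/5 2; 0 0 1]
T4·…·T1 = [-11/5 2/5 4; 4/5 -3/5 -4; 0 0 1]
T5·…·T1 = [32/25 1/25 -4/5; -49/25 18/25 28/5; 0 0 1]
det M = 1; M⁻¹ = [18/25 -1/25 4/5; 49/25 32/25 -28/5; 0 0 1]
M⁻¹ · (-349/125, 1218/125)ᵀ = (-8/5, 7/5)ᵀ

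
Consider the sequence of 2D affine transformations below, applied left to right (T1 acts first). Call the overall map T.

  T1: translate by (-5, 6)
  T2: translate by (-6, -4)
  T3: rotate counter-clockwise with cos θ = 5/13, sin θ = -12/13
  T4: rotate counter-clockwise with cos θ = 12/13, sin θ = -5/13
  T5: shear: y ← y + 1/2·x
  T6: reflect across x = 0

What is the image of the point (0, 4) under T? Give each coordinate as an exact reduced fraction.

T(p) = (-6, 14)

T1 translate by (-5, 6): (0, 4) → (-5, 10)
T2 translate by (-6, -4): (-5, 10) → (-11, 6)
T3 rotate counter-clockwise with cos θ = 5/13, sin θ = -12/13: (-11, 6) → (17/13, 162/13)
T4 rotate counter-clockwise with cos θ = 12/13, sin θ = -5/13: (17/13, 162/13) → (6, 11)
T5 shear: y ← y + 1/2·x: (6, 11) → (6, 14)
T6 reflect across x = 0: (6, 14) → (-6, 14)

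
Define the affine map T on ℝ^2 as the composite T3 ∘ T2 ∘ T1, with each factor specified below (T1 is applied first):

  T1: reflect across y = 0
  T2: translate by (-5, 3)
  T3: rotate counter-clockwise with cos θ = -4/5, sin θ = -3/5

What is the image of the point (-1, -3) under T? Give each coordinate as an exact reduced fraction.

T(p) = (42/5, -6/5)

T1 reflect across y = 0: (-1, -3) → (-1, 3)
T2 translate by (-5, 3): (-1, 3) → (-6, 6)
T3 rotate counter-clockwise with cos θ = -4/5, sin θ = -3/5: (-6, 6) → (42/5, -6/5)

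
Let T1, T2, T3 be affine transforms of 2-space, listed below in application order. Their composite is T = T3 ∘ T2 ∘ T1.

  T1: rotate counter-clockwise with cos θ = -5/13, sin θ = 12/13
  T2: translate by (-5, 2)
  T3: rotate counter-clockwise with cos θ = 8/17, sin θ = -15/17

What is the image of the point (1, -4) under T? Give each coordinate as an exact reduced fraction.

T1 rotate counter-clockwise with cos θ = -5/13, sin θ = 12/13: (1, -4) → (43/13, 32/13)
T2 translate by (-5, 2): (43/13, 32/13) → (-22/13, 58/13)
T3 rotate counter-clockwise with cos θ = 8/17, sin θ = -15/17: (-22/13, 58/13) → (694/221, 794/221)

T(p) = (694/221, 794/221)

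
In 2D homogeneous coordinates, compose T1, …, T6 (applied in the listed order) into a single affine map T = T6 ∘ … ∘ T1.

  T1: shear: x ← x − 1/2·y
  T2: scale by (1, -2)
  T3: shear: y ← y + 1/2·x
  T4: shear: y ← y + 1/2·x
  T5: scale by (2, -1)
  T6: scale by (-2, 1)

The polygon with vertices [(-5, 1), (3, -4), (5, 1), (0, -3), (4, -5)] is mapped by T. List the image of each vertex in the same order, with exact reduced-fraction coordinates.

T1 shear: x ← x − 1/2·y: (-5, 1) → (-11/2, 1); (3, -4) → (5, -4); (5, 1) → (9/2, 1); (0, -3) → (3/2, -3); (4, -5) → (13/2, -5)
T2 scale by (1, -2): (-11/2, 1) → (-11/2, -2); (5, -4) → (5, 8); (9/2, 1) → (9/2, -2); (3/2, -3) → (3/2, 6); (13/2, -5) → (13/2, 10)
T3 shear: y ← y + 1/2·x: (-11/2, -2) → (-11/2, -19/4); (5, 8) → (5, 21/2); (9/2, -2) → (9/2, 1/4); (3/2, 6) → (3/2, 27/4); (13/2, 10) → (13/2, 53/4)
T4 shear: y ← y + 1/2·x: (-11/2, -19/4) → (-11/2, -15/2); (5, 21/2) → (5, 13); (9/2, 1/4) → (9/2, 5/2); (3/2, 27/4) → (3/2, 15/2); (13/2, 53/4) → (13/2, 33/2)
T5 scale by (2, -1): (-11/2, -15/2) → (-11, 15/2); (5, 13) → (10, -13); (9/2, 5/2) → (9, -5/2); (3/2, 15/2) → (3, -15/2); (13/2, 33/2) → (13, -33/2)
T6 scale by (-2, 1): (-11, 15/2) → (22, 15/2); (10, -13) → (-20, -13); (9, -5/2) → (-18, -5/2); (3, -15/2) → (-6, -15/2); (13, -33/2) → (-26, -33/2)

image vertices: (22, 15/2), (-20, -13), (-18, -5/2), (-6, -15/2), (-26, -33/2)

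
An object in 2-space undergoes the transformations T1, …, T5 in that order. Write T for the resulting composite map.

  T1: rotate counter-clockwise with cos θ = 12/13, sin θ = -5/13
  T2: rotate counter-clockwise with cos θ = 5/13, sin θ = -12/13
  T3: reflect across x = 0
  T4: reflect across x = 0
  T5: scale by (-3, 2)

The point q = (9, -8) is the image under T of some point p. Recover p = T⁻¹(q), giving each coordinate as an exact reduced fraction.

p = (4, -3)

T1 = [12/13 5/13 0; -5/13 12/13 0; 0 0 1]
T2·T1 = [0 1 0; -1 0 0; 0 0 1]
T3·…·T1 = [0 -1 0; -1 0 0; 0 0 1]
T4·…·T1 = [0 1 0; -1 0 0; 0 0 1]
T5·…·T1 = [0 -3 0; -2 0 0; 0 0 1]
det M = -6; M⁻¹ = [0 -1/2 0; -1/3 0 0; 0 0 1]
M⁻¹ · (9, -8)ᵀ = (4, -3)ᵀ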